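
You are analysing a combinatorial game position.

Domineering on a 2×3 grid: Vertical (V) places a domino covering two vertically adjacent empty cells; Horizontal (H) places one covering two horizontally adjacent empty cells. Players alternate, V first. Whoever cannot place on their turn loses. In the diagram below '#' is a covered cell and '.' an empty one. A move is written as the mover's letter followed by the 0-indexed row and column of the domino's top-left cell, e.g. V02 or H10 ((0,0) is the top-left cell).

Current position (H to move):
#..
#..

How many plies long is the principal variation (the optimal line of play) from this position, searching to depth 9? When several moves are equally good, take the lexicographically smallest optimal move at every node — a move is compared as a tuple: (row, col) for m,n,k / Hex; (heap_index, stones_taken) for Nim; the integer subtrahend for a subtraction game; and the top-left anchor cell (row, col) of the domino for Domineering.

PV length from [#../#..]: 1 ply

[#../#..] H move#1: H01:+1/###/#..*, H11:+1/#../###
[###/#..] end (terminal -1, V#2); searched #../#.. to 9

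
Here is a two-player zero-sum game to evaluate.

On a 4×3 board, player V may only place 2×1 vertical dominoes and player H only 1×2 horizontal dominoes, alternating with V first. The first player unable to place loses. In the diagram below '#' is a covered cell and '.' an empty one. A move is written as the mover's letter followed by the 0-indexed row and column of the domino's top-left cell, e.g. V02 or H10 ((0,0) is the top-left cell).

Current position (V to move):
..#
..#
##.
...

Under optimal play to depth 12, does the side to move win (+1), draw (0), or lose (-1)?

value(..#/..#/##./..., V) = +1

ply 1, V at ..#/..#/##./... | V00=+1→#.#/#.#/##./...*; V01=+1→.##/.##/##./...; V22=-1→..#/..#/###/..#
ply 2, H at #.#/#.#/##./... | H30=-1→#.#/#.#/##./##.*; H31=-1→#.#/#.#/##./.##
ply 3, V at #.#/#.#/##./##. | V01=+1→###/###/##./##.*; V22=+1→#.#/#.#/###/###
ply 4: ###/###/##./##. is terminal -1 (H); from ..#/..#/##./... depth 12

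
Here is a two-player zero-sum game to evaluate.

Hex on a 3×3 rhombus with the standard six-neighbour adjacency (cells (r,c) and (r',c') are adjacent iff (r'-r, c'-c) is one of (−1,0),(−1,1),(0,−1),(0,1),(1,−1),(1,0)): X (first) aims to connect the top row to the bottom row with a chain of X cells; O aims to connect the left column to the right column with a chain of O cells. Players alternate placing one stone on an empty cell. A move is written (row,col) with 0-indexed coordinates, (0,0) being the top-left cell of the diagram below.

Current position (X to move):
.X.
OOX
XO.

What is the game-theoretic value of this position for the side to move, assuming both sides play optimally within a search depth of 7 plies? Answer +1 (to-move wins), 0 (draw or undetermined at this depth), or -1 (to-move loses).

[.X./OOX/XO.] X move#1: (0,0):-1/XX./OOX/XO.*, (0,2):-1/.XX/OOX/XO., (2,2):-1/.X./OOX/XOX
[XX./OOX/XO.] O move#2: (0,2):+1/XXO/OOX/XO.*, (2,2):+1/XX./OOX/XOO
[XXO/OOX/XO.] end (terminal -1, X#3); searched .X./OOX/XO. to 7

value(.X./OOX/XO., X) = -1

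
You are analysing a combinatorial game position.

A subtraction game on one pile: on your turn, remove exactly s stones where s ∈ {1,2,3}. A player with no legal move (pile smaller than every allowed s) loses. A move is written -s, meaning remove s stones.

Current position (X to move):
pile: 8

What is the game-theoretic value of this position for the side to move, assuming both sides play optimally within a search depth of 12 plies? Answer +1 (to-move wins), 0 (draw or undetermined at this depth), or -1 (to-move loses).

value(8, X) = -1

[8] X move#1: -1:-1/7*, -2:-1/6, -3:-1/5
[7] O move#2: -1:-1/6, -2:-1/5, -3:+1/4*
[4] X move#3: -1:-1/3*, -2:-1/2, -3:-1/1
[3] O move#4: -1:-1/2, -2:-1/1, -3:+1/0*
[0] end (terminal -1, X#5); searched 8 to 12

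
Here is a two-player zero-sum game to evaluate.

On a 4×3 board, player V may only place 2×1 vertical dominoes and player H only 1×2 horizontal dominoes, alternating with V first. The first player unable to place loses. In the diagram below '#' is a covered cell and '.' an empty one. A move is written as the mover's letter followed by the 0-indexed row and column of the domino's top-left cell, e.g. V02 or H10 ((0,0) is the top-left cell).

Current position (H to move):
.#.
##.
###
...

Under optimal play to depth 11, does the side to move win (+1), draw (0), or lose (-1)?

p1 H@[.#./##./###/...]: H30[.#./##./###/##.]-1* H31[.#./##./###/.##]-1
p2 V@[.#./##./###/##.]: V02[.##/###/###/##.]+1*
p3 H@[.##/###/###/##.] terminal -1; root [.#./##./###/...] d11

value(.#./##./###/..., H) = -1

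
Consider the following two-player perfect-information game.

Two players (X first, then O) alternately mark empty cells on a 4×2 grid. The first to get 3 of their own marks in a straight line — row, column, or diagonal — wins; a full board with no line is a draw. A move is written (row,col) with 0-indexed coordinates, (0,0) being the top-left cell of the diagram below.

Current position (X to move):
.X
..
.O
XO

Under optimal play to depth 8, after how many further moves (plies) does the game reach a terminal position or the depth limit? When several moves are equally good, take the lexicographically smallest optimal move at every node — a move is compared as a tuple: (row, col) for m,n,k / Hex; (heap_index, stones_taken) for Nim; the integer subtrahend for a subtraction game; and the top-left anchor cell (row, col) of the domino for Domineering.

p1 X@[.X/../.O/XO]: (0,0)[XX/../.O/XO]-1 (1,0)[.X/X./.O/XO]-1 (1,1)[.X/.X/.O/XO]+0* (2,0)[.X/../XO/XO]-1
p2 O@[.X/.X/.O/XO]: (0,0)[OX/.X/.O/XO]+0* (1,0)[.X/OX/.O/XO]+0 (2,0)[.X/.X/OO/XO]+0
p3 X@[OX/.X/.O/XO]: (1,0)[OX/XX/.O/XO]+0* (2,0)[OX/.X/XO/XO]+0
p4 O@[OX/XX/.O/XO]: (2,0)[OX/XX/OO/XO]+0*
p5 X@[OX/XX/OO/XO] terminal +0; root [.X/../.O/XO] d8

PV length from [.X/../.O/XO]: 4 plies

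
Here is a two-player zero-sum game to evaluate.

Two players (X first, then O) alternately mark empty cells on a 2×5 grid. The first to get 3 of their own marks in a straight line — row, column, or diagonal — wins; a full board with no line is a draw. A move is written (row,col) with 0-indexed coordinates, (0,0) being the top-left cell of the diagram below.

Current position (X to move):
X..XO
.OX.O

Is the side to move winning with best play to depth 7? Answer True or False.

X winning at [X..XO/.OX.O]: False

[X..XO/.OX.O] X move#1: (0,1):+0/XX.XO/.OX.O*, (0,2):+0/X.XXO/.OX.O, (1,0):+0/X..XO/XOX.O, (1,3):+0/X..XO/.OXXO
[XX.XO/.OX.O] O move#2: (0,2):+0/XXOXO/.OX.O*, (1,0):-1/XX.XO/OOX.O, (1,3):-1/XX.XO/.OXOO
[XXOXO/.OX.O] X move#3: (1,0):+0/XXOXO/XOX.O*, (1,3):+0/XXOXO/.OXXO
[XXOXO/XOX.O] O move#4: (1,3):+0/XXOXO/XOXOO*
[XXOXO/XOXOO] end (terminal +0, X#5); searched X..XO/.OX.O to 7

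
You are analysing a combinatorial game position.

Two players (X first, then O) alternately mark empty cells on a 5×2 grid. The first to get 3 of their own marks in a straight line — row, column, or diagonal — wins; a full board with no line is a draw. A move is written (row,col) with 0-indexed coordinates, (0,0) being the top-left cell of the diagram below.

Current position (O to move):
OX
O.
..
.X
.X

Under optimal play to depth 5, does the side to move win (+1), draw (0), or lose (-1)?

p1 O@[OX/O./../.X/.X]: (1,1)[OX/OO/../.X/.X]-1 (2,0)[OX/O./O./.X/.X]+1* (2,1)[OX/O./.O/.X/.X]+0 (3,0)[OX/O./../OX/.X]-1 (4,0)[OX/O./../.X/OX]-1
p2 X@[OX/O./O./.X/.X] terminal -1; root [OX/O./../.X/.X] d5

value(OX/O./../.X/.X, O) = +1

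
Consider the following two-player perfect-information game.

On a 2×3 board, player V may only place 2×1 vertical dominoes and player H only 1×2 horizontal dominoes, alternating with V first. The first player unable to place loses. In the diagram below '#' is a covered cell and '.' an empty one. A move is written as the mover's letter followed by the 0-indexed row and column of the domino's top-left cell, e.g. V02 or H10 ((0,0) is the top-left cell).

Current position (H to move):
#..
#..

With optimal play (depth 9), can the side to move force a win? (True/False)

H winning at [#../#..]: True

p1 H@[#../#..]: H01[###/#..]+1* H11[#../###]+1
p2 V@[###/#..] terminal -1; root [#../#..] d9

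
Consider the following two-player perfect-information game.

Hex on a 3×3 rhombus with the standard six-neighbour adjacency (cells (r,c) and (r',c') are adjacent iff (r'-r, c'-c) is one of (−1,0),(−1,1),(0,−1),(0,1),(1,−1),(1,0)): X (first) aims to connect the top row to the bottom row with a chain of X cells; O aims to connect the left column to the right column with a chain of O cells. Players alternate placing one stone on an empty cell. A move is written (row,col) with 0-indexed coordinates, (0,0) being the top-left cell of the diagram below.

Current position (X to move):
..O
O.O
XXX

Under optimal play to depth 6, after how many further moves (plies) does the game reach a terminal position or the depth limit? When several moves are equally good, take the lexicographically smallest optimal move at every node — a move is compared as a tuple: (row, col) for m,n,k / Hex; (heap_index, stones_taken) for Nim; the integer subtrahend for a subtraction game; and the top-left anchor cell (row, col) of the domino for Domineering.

PV length from [..O/O.O/XXX]: 2 plies

[..O/O.O/XXX] X move#1: (0,0):-1/X.O/O.O/XXX*, (0,1):-1/.XO/O.O/XXX, (1,1):-1/..O/OXO/XXX
[X.O/O.O/XXX] O move#2: (0,1):+1/XOO/O.O/XXX*, (1,1):+1/X.O/OOO/XXX
[XOO/O.O/XXX] end (terminal -1, X#3); searched ..O/O.O/XXX to 6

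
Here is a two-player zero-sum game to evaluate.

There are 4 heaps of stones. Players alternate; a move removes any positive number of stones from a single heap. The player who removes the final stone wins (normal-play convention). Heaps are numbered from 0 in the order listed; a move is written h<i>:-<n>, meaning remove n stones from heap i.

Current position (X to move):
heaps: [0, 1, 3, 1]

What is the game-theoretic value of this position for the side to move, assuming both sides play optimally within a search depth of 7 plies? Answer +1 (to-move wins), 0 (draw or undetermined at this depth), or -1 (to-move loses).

value((0,1,3,1), X) = +1

ply 1, X at (0,1,3,1) | h1:-1=-1→(0,0,3,1); h2:-1=-1→(0,1,2,1); h2:-2=-1→(0,1,1,1); h2:-3=+1→(0,1,0,1)*; h3:-1=-1→(0,1,3,0)
ply 2, O at (0,1,0,1) | h1:-1=-1→(0,0,0,1)*; h3:-1=-1→(0,1,0,0)
ply 3, X at (0,0,0,1) | h3:-1=+1→(0,0,0,0)*
ply 4: (0,0,0,0) is terminal -1 (O); from (0,1,3,1) depth 7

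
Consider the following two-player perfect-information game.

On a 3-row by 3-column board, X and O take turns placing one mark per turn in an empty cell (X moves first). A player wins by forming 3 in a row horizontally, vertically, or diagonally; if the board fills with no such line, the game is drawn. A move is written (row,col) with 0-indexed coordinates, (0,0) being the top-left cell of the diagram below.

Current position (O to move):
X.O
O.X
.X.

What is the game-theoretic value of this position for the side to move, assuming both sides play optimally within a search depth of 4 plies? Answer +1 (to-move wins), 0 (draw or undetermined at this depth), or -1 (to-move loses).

value(X.O/O.X/.X., O) = 0

p1 O@[X.O/O.X/.X.]: (0,1)[XOO/O.X/.X.]-1 (1,1)[X.O/OOX/.X.]+0* (2,0)[X.O/O.X/OX.]-1 (2,2)[X.O/O.X/.XO]+0
p2 X@[X.O/OOX/.X.]: (0,1)[XXO/OOX/.X.]-1 (2,0)[X.O/OOX/XX.]+0* (2,2)[X.O/OOX/.XX]-1
p3 O@[X.O/OOX/XX.]: (0,1)[XOO/OOX/XX.]-1 (2,2)[X.O/OOX/XXO]+0*
p4 X@[X.O/OOX/XXO]: (0,1)[XXO/OOX/XXO]+0*
p5 O@[XXO/OOX/XXO] terminal +0; root [X.O/O.X/.X.] d4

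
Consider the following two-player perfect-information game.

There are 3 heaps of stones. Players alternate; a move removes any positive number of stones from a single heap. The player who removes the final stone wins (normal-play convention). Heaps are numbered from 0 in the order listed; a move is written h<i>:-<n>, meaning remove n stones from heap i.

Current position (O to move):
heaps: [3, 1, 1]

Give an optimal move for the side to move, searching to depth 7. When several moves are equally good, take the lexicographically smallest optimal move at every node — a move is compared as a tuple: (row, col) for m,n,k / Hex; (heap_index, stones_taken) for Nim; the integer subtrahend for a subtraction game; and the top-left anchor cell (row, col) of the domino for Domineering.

O's best at [(3,1,1)]: h0:-3

[(3,1,1)] O move#1: h0:-1:-1/(2,1,1), h0:-2:-1/(1,1,1), h0:-3:+1/(0,1,1)*, h1:-1:-1/(3,0,1), h2:-1:-1/(3,1,0)
[(0,1,1)] X move#2: h1:-1:-1/(0,0,1)*, h2:-1:-1/(0,1,0)
[(0,0,1)] O move#3: h2:-1:+1/(0,0,0)*
[(0,0,0)] end (terminal -1, X#4); searched (3,1,1) to 7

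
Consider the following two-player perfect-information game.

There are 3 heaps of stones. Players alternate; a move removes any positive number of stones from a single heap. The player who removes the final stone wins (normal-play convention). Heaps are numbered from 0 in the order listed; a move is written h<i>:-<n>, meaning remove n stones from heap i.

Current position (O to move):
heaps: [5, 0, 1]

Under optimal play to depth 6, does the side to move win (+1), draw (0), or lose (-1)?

value((5,0,1), O) = +1

ply 1, O at (5,0,1) | h0:-1=-1→(4,0,1); h0:-2=-1→(3,0,1); h0:-3=-1→(2,0,1); h0:-4=+1→(1,0,1)*; h0:-5=-1→(0,0,1); h2:-1=-1→(5,0,0)
ply 2, X at (1,0,1) | h0:-1=-1→(0,0,1)*; h2:-1=-1→(1,0,0)
ply 3, O at (0,0,1) | h2:-1=+1→(0,0,0)*
ply 4: (0,0,0) is terminal -1 (X); from (5,0,1) depth 6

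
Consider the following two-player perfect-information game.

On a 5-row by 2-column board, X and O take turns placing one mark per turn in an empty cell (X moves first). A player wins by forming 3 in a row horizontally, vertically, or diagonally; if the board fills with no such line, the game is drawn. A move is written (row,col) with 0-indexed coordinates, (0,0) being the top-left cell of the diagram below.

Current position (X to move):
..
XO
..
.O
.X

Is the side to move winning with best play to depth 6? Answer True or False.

ply 1, X at ../XO/../.O/.X | (0,0)=-1→X./XO/../.O/.X; (0,1)=-1→.X/XO/../.O/.X; (2,0)=-1→../XO/X./.O/.X; (2,1)=+0→../XO/.X/.O/.X*; (3,0)=-1→../XO/../XO/.X; (4,0)=-1→../XO/../.O/XX
ply 2, O at ../XO/.X/.O/.X | (0,0)=+0→O./XO/.X/.O/.X*; (0,1)=-1→.O/XO/.X/.O/.X; (2,0)=+0→../XO/OX/.O/.X; (3,0)=+0→../XO/.X/OO/.X; (4,0)=-1→../XO/.X/.O/OX
ply 3, X at O./XO/.X/.O/.X | (0,1)=+0→OX/XO/.X/.O/.X*; (2,0)=+0→O./XO/XX/.O/.X; (3,0)=+0→O./XO/.X/XO/.X; (4,0)=+0→O./XO/.X/.O/XX
ply 4, O at OX/XO/.X/.O/.X | (2,0)=+0→OX/XO/OX/.O/.X*; (3,0)=+0→OX/XO/.X/OO/.X; (4,0)=+0→OX/XO/.X/.O/OX
ply 5, X at OX/XO/OX/.O/.X | (3,0)=+0→OX/XO/OX/XO/.X*; (4,0)=+0→OX/XO/OX/.O/XX
ply 6, O at OX/XO/OX/XO/.X | (4,0)=+0→OX/XO/OX/XO/OX*
ply 7: OX/XO/OX/XO/OX is terminal +0 (X); from ../XO/../.O/.X depth 6

X winning at [../XO/../.O/.X]: False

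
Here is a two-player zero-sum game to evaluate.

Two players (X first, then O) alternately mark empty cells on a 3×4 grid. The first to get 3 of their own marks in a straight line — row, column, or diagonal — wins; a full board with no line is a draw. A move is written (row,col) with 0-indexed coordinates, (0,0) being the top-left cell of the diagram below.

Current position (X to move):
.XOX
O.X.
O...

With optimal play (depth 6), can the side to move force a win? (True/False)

p1 X@[.XOX/O.X./O...]: (0,0)[XXOX/O.X./O...]-1 (1,1)[.XOX/OXX./O...]-1 (1,3)[.XOX/O.XX/O...]-1 (2,1)[.XOX/O.X./OX..]+1* (2,2)[.XOX/O.X./O.X.]-1 (2,3)[.XOX/O.X./O..X]+1
p2 O@[.XOX/O.X./OX..] terminal -1; root [.XOX/O.X./O...] d6

X winning at [.XOX/O.X./O...]: True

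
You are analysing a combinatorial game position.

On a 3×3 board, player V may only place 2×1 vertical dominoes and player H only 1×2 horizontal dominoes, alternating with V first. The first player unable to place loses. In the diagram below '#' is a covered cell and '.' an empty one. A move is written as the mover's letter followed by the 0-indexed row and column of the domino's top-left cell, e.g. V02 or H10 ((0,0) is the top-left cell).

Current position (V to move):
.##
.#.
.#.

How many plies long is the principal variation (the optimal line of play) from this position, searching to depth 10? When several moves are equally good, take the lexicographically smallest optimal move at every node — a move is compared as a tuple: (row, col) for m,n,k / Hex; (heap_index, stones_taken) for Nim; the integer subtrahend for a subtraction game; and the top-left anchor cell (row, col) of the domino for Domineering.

PV length from [.##/.#./.#.]: 1 ply

ply 1, V at .##/.#./.#. | V00=+1→###/##./.#.*; V10=+1→.##/##./##.; V12=+1→.##/.##/.##
ply 2: ###/##./.#. is terminal -1 (H); from .##/.#./.#. depth 10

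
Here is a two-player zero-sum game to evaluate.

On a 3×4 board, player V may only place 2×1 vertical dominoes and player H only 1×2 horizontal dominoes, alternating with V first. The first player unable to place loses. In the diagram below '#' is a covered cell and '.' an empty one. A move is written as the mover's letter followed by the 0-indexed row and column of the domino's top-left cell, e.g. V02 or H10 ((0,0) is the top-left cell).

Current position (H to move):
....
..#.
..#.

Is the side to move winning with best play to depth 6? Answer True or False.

ply 1, H at ..../..#./..#. | H00=-1→##../..#./..#.; H01=-1→.##./..#./..#.; H02=-1→..##/..#./..#.; H10=+1→..../###./..#.*; H20=-1→..../..#./###.
ply 2, V at ..../###./..#. | V03=-1→...#/####/..#.*; V13=-1→..../####/..##
ply 3, H at ...#/####/..#. | H00=+1→##.#/####/..#.*; H01=+1→.###/####/..#.; H20=+1→...#/####/###.
ply 4: ##.#/####/..#. is terminal -1 (V); from ..../..#./..#. depth 6

H winning at [..../..#./..#.]: True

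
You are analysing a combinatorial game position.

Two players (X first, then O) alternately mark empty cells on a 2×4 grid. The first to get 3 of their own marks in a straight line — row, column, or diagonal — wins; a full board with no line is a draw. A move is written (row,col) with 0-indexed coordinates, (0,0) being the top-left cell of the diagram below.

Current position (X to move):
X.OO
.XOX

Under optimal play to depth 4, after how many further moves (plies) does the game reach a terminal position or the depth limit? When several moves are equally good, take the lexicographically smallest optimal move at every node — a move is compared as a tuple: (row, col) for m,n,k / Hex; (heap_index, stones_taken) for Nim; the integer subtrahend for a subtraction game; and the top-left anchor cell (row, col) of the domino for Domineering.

PV length from [X.OO/.XOX]: 2 plies

[X.OO/.XOX] X move#1: (0,1):+0/XXOO/.XOX*, (1,0):-1/X.OO/XXOX
[XXOO/.XOX] O move#2: (1,0):+0/XXOO/OXOX*
[XXOO/OXOX] end (terminal +0, X#3); searched X.OO/.XOX to 4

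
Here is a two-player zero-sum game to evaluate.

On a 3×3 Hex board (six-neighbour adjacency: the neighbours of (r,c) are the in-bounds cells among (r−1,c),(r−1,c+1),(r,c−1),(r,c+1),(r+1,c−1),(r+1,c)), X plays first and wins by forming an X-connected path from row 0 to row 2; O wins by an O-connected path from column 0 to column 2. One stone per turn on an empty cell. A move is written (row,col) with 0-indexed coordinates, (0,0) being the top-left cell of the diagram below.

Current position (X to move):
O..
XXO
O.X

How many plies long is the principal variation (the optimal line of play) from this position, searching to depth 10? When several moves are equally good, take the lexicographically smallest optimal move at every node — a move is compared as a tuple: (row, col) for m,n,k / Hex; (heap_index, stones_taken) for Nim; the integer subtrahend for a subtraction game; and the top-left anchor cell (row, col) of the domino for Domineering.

p1 X@[O../XXO/O.X]: (0,1)[OX./XXO/O.X]-1 (0,2)[O.X/XXO/O.X]-1 (2,1)[O../XXO/OXX]+1*
p2 O@[O../XXO/OXX]: (0,1)[OO./XXO/OXX]-1* (0,2)[O.O/XXO/OXX]-1
p3 X@[OO./XXO/OXX]: (0,2)[OOX/XXO/OXX]+1*
p4 O@[OOX/XXO/OXX] terminal -1; root [O../XXO/O.X] d10

PV length from [O../XXO/O.X]: 3 plies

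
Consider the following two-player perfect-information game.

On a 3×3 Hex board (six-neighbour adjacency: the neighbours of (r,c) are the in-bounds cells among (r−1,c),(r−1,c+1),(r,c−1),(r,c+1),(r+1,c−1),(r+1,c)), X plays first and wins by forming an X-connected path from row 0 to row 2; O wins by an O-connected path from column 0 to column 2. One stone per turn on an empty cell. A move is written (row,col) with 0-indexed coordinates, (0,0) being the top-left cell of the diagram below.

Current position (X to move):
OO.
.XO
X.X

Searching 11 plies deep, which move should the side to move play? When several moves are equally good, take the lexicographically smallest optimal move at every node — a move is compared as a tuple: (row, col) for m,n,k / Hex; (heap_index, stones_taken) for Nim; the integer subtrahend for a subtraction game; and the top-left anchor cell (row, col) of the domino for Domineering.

[OO./.XO/X.X] X move#1: (0,2):+1/OOX/.XO/X.X*, (1,0):-1/OO./XXO/X.X, (2,1):-1/OO./.XO/XXX
[OOX/.XO/X.X] end (terminal -1, O#2); searched OO./.XO/X.X to 11

X's best at [OO./.XO/X.X]: (0,2)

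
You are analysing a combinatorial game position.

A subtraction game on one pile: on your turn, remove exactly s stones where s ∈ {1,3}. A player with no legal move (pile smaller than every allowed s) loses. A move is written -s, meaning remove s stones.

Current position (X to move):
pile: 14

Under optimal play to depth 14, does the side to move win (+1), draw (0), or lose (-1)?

value(14, X) = -1

[14] X move#1: -1:-1/13*, -3:-1/11
[13] O move#2: -1:+1/12*, -3:+1/10
[12] X move#3: -1:-1/11*, -3:-1/9
[11] O move#4: -1:+1/10*, -3:+1/8
[10] X move#5: -1:-1/9*, -3:-1/7
[9] O move#6: -1:+1/8*, -3:+1/6
[8] X move#7: -1:-1/7*, -3:-1/5
[7] O move#8: -1:+1/6*, -3:+1/4
[6] X move#9: -1:-1/5*, -3:-1/3
[5] O move#10: -1:+1/4*, -3:+1/2
[4] X move#11: -1:-1/3*, -3:-1/1
[3] O move#12: -1:+1/2*, -3:+1/0
[2] X move#13: -1:-1/1*
[1] O move#14: -1:+1/0*
[0] end (terminal -1, X#15); searched 14 to 14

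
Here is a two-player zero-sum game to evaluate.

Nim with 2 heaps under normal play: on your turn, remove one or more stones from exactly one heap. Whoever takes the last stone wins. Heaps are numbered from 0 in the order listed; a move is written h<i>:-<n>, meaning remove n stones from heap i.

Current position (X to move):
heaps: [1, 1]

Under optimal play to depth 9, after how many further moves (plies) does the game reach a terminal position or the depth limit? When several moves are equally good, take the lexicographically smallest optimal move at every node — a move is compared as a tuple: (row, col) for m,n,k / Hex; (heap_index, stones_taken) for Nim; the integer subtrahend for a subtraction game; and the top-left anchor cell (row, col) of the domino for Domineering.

PV length from [(1,1)]: 2 plies

ply 1, X at (1,1) | h0:-1=-1→(0,1)*; h1:-1=-1→(1,0)
ply 2, O at (0,1) | h1:-1=+1→(0,0)*
ply 3: (0,0) is terminal -1 (X); from (1,1) depth 9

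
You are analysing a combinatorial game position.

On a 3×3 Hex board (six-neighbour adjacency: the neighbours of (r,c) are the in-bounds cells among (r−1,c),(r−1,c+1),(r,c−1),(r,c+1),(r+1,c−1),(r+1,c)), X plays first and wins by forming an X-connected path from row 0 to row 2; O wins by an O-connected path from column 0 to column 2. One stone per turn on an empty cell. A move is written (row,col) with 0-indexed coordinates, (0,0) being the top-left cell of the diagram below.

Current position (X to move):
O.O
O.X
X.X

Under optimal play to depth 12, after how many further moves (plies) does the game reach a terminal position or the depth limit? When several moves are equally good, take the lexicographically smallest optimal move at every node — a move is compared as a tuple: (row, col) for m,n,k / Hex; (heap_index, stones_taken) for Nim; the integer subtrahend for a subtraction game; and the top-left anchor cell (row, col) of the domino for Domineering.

PV length from [O.O/O.X/X.X]: 2 plies

p1 X@[O.O/O.X/X.X]: (0,1)[OXO/O.X/X.X]-1* (1,1)[O.O/OXX/X.X]-1 (2,1)[O.O/O.X/XXX]-1
p2 O@[OXO/O.X/X.X]: (1,1)[OXO/OOX/X.X]+1* (2,1)[OXO/O.X/XOX]-1
p3 X@[OXO/OOX/X.X] terminal -1; root [O.O/O.X/X.X] d12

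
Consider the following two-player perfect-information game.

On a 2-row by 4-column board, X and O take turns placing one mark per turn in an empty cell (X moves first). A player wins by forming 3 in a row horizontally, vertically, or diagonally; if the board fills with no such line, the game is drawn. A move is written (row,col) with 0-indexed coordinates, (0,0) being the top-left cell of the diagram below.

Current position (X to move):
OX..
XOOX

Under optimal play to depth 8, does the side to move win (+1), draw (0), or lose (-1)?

value(OX../XOOX, X) = 0

ply 1, X at OX../XOOX | (0,2)=+0→OXX./XOOX*; (0,3)=+0→OX.X/XOOX
ply 2, O at OXX./XOOX | (0,3)=+0→OXXO/XOOX*
ply 3: OXXO/XOOX is terminal +0 (X); from OX../XOOX depth 8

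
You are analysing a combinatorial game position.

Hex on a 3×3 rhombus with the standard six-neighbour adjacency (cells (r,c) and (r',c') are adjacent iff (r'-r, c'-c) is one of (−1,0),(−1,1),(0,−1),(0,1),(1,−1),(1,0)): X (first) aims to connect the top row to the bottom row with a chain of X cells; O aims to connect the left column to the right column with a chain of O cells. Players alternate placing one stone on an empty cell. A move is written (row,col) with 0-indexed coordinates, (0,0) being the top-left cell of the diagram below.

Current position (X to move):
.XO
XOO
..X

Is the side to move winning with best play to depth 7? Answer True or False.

X winning at [.XO/XOO/..X]: True

[.XO/XOO/..X] X move#1: (0,0):-1/XXO/XOO/..X, (2,0):+1/.XO/XOO/X.X*, (2,1):-1/.XO/XOO/.XX
[.XO/XOO/X.X] end (terminal -1, O#2); searched .XO/XOO/..X to 7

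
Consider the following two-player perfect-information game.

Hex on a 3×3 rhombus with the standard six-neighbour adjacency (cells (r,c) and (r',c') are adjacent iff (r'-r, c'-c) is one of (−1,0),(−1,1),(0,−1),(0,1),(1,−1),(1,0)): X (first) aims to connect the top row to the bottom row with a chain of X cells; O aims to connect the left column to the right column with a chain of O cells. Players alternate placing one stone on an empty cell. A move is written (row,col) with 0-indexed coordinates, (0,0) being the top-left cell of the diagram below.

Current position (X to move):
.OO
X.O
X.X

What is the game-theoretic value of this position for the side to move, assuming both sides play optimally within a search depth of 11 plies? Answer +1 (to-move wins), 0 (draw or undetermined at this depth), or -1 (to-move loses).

value(.OO/X.O/X.X, X) = +1

[.OO/X.O/X.X] X move#1: (0,0):+1/XOO/X.O/X.X*, (1,1):-1/.OO/XXO/X.X, (2,1):-1/.OO/X.O/XXX
[XOO/X.O/X.X] end (terminal -1, O#2); searched .OO/X.O/X.X to 11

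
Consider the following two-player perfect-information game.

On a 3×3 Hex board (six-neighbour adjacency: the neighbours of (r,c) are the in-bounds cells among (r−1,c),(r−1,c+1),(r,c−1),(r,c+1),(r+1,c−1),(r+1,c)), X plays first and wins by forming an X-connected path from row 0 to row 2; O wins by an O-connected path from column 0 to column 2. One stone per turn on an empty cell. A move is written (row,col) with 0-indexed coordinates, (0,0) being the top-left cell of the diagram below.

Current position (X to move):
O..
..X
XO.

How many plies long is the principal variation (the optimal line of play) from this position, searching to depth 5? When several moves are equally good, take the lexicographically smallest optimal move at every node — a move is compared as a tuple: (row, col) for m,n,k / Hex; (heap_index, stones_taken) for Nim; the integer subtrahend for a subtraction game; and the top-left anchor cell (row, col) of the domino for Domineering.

PV length from [O../..X/XO.]: 3 plies

[O../..X/XO.] X move#1: (0,1):+1/OX./..X/XO.*, (0,2):+1/O.X/..X/XO., (1,0):+1/O../X.X/XO., (1,1):+1/O../.XX/XO., (2,2):+1/O../..X/XOX
[OX./..X/XO.] O move#2: (0,2):-1/OXO/..X/XO.*, (1,0):-1/OX./O.X/XO., (1,1):-1/OX./.OX/XO., (2,2):-1/OX./..X/XOO
[OXO/..X/XO.] X move#3: (1,0):+1/OXO/X.X/XO.*, (1,1):+1/OXO/.XX/XO., (2,2):+1/OXO/..X/XOX
[OXO/X.X/XO.] end (terminal -1, O#4); searched O../..X/XO. to 5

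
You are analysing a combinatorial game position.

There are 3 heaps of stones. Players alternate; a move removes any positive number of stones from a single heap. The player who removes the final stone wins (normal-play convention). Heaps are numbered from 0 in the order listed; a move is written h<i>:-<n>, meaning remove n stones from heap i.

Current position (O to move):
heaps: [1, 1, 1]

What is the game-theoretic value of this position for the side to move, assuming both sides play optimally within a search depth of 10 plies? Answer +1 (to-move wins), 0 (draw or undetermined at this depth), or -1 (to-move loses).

value((1,1,1), O) = +1

[(1,1,1)] O move#1: h0:-1:+1/(0,1,1)*, h1:-1:+1/(1,0,1), h2:-1:+1/(1,1,0)
[(0,1,1)] X move#2: h1:-1:-1/(0,0,1)*, h2:-1:-1/(0,1,0)
[(0,0,1)] O move#3: h2:-1:+1/(0,0,0)*
[(0,0,0)] end (terminal -1, X#4); searched (1,1,1) to 10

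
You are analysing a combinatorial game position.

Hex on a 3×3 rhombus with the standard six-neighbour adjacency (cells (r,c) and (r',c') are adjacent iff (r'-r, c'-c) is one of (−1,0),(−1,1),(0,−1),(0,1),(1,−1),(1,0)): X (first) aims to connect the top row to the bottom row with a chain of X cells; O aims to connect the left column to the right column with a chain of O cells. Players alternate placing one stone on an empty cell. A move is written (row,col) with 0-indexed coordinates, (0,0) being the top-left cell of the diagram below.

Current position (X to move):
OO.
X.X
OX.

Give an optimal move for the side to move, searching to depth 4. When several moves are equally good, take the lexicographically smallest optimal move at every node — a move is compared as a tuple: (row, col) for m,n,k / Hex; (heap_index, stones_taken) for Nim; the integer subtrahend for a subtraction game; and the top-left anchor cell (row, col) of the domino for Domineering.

p1 X@[OO./X.X/OX.]: (0,2)[OOX/X.X/OX.]+1* (1,1)[OO./XXX/OX.]-1 (2,2)[OO./X.X/OXX]-1
p2 O@[OOX/X.X/OX.] terminal -1; root [OO./X.X/OX.] d4

X's best at [OO./X.X/OX.]: (0,2)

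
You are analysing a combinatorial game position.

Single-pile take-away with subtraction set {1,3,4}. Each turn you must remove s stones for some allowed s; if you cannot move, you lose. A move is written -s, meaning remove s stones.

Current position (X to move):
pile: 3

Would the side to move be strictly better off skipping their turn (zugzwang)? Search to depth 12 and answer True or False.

ply 1, X at 3 | -1=+1→2*; -3=+1→0
ply 2, O at 2 | -1=-1→1*
ply 3, X at 1 | -1=+1→0*
ply 4: 0 is terminal -1 (O); from 3 depth 12
if X skipped the turn, O would face:
~ ply 1, O at 3 | -1=+1→2*; -3=+1→0
~ ply 2, X at 2 | -1=-1→1*
~ ply 3, O at 1 | -1=+1→0*
~ ply 4: 0 is terminal -1 (X); from 3 depth 12
compare (X): move=+1 vs pass=-1

zugzwang(3, X) = False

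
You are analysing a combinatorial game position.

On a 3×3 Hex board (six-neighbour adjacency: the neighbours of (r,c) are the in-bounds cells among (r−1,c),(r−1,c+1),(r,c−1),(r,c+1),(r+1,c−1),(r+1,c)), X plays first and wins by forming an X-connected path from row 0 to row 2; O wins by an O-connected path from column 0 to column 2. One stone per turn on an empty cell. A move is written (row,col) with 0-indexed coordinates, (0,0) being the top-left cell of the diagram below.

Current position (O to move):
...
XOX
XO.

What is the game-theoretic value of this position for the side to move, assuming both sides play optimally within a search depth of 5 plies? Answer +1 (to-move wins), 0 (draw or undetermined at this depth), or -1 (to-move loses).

value(.../XOX/XO., O) = -1

[.../XOX/XO.] O move#1: (0,0):-1/O../XOX/XO.*, (0,1):-1/.O./XOX/XO., (0,2):-1/..O/XOX/XO., (2,2):-1/.../XOX/XOO
[O../XOX/XO.] X move#2: (0,1):+1/OX./XOX/XO.*, (0,2):+1/O.X/XOX/XO., (2,2):+1/O../XOX/XOX
[OX./XOX/XO.] end (terminal -1, O#3); searched .../XOX/XO. to 5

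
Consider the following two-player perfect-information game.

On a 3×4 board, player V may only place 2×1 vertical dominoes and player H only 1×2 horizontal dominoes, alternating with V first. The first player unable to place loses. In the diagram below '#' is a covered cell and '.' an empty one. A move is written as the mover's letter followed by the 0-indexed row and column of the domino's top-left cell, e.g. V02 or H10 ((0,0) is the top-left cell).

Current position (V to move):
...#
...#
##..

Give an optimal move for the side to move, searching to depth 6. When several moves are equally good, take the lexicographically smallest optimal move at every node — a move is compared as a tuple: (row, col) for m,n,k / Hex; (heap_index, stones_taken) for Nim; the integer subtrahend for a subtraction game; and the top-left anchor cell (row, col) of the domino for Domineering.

p1 V@[...#/...#/##..]: V00[#..#/#..#/##..]-1 V01[.#.#/.#.#/##..]+1* V02[..##/..##/##..]-1 V12[...#/..##/###.]-1
p2 H@[.#.#/.#.#/##..]: H22[.#.#/.#.#/####]-1*
p3 V@[.#.#/.#.#/####]: V00[##.#/##.#/####]+1* V02[.###/.###/####]+1
p4 H@[##.#/##.#/####] terminal -1; root [...#/...#/##..] d6

V's best at [...#/...#/##..]: V01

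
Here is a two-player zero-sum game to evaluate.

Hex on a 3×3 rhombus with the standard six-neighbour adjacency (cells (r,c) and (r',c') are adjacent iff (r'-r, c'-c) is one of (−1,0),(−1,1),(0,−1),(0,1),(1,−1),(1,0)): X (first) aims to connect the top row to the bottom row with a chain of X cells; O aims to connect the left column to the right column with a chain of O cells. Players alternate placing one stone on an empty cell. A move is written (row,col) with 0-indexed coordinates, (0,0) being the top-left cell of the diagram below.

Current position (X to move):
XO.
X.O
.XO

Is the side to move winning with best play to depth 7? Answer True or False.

p1 X@[XO./X.O/.XO]: (0,2)[XOX/X.O/.XO]+1* (1,1)[XO./XXO/.XO]+1 (2,0)[XO./X.O/XXO]+1
p2 O@[XOX/X.O/.XO]: (1,1)[XOX/XOO/.XO]-1* (2,0)[XOX/X.O/OXO]-1
p3 X@[XOX/XOO/.XO]: (2,0)[XOX/XOO/XXO]+1*
p4 O@[XOX/XOO/XXO] terminal -1; root [XO./X.O/.XO] d7

X winning at [XO./X.O/.XO]: True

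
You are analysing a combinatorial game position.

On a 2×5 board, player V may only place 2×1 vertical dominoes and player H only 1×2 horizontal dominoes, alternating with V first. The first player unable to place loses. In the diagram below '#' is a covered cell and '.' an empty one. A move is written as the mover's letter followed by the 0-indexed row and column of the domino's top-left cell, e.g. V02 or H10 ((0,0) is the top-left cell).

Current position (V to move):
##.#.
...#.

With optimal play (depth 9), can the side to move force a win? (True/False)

[##.#./...#.] V move#1: V02:+1/####./..##.*, V04:-1/##.##/...##
[####./..##.] H move#2: H10:-1/####./####.*
[####./####.] V move#3: V04:+1/#####/#####*
[#####/#####] end (terminal -1, H#4); searched ##.#./...#. to 9

V winning at [##.#./...#.]: True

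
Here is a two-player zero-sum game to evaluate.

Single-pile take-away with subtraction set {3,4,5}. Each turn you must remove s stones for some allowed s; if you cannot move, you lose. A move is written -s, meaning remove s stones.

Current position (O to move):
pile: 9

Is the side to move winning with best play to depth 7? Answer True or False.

O winning at [9]: False

[9] O move#1: -3:-1/6*, -4:-1/5, -5:-1/4
[6] X move#2: -3:-1/3, -4:+1/2*, -5:+1/1
[2] end (terminal -1, O#3); searched 9 to 7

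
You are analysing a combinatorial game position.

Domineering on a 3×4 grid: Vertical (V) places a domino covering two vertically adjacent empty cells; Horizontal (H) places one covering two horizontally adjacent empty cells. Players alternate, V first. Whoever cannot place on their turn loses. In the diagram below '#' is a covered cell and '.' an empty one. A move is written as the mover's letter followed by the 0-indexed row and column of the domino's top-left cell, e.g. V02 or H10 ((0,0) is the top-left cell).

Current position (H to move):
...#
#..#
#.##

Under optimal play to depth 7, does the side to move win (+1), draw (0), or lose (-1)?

[...#/#..#/#.##] H move#1: H00:-1/##.#/#..#/#.##, H01:-1/.###/#..#/#.##, H11:+1/...#/####/#.##*
[...#/####/#.##] end (terminal -1, V#2); searched ...#/#..#/#.## to 7

value(...#/#..#/#.##, H) = +1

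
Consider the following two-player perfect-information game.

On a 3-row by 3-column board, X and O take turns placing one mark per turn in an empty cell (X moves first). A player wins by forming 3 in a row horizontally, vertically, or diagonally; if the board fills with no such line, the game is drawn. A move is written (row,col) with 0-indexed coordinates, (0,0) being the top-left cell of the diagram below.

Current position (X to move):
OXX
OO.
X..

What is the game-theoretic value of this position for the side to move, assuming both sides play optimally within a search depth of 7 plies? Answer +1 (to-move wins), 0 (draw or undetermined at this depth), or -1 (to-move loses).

ply 1, X at OXX/OO./X.. | (1,2)=-1→OXX/OOX/X..*; (2,1)=-1→OXX/OO./XX.; (2,2)=-1→OXX/OO./X.X
ply 2, O at OXX/OOX/X.. | (2,1)=-1→OXX/OOX/XO.; (2,2)=+1→OXX/OOX/X.O*
ply 3: OXX/OOX/X.O is terminal -1 (X); from OXX/OO./X.. depth 7

value(OXX/OO./X.., X) = -1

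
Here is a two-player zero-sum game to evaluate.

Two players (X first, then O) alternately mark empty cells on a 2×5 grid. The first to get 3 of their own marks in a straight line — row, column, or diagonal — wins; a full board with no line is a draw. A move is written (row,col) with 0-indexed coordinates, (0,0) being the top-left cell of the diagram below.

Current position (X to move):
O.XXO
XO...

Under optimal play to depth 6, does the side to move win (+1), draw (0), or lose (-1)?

ply 1, X at O.XXO/XO... | (0,1)=+1→OXXXO/XO...*; (1,2)=+0→O.XXO/XOX..; (1,3)=+0→O.XXO/XO.X.; (1,4)=+0→O.XXO/XO..X
ply 2: OXXXO/XO... is terminal -1 (O); from O.XXO/XO... depth 6

value(O.XXO/XO..., X) = +1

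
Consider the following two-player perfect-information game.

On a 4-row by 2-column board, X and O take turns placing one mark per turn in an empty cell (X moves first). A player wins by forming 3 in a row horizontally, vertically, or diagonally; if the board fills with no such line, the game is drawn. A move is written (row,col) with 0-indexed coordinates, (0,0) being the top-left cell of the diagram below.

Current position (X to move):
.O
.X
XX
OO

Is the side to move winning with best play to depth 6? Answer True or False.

[.O/.X/XX/OO] X move#1: (0,0):+0/XO/.X/XX/OO*, (1,0):+0/.O/XX/XX/OO
[XO/.X/XX/OO] O move#2: (1,0):+0/XO/OX/XX/OO*
[XO/OX/XX/OO] end (terminal +0, X#3); searched .O/.X/XX/OO to 6

X winning at [.O/.X/XX/OO]: False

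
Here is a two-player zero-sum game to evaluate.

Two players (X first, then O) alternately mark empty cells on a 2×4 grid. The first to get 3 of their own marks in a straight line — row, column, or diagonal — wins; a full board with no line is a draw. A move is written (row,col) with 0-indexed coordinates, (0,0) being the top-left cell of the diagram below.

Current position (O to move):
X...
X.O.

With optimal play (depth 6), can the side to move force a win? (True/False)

O winning at [X.../X.O.]: False

ply 1, O at X.../X.O. | (0,1)=+0→XO../X.O.*; (0,2)=+0→X.O./X.O.; (0,3)=+0→X..O/X.O.; (1,1)=+0→X.../XOO.; (1,3)=+0→X.../X.OO
ply 2, X at XO../X.O. | (0,2)=+0→XOX./X.O.*; (0,3)=+0→XO.X/X.O.; (1,1)=+0→XO../XXO.; (1,3)=+0→XO../X.OX
ply 3, O at XOX./X.O. | (0,3)=+0→XOXO/X.O.*; (1,1)=+0→XOX./XOO.; (1,3)=+0→XOX./X.OO
ply 4, X at XOXO/X.O. | (1,1)=+0→XOXO/XXO.*; (1,3)=+0→XOXO/X.OX
ply 5, O at XOXO/XXO. | (1,3)=+0→XOXO/XXOO*
ply 6: XOXO/XXOO is terminal +0 (X); from X.../X.O. depth 6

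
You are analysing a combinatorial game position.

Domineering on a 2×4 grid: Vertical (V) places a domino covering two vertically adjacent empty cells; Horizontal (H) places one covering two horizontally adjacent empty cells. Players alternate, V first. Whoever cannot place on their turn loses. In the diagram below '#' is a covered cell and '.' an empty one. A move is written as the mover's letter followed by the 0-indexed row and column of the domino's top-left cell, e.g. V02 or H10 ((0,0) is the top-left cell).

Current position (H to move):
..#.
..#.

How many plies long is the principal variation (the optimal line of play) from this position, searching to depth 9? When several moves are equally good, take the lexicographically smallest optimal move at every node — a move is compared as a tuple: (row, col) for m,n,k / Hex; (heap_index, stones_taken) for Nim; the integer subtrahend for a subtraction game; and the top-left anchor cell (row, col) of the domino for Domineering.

[..#./..#.] H move#1: H00:+1/###./..#.*, H10:+1/..#./###.
[###./..#.] V move#2: V03:-1/####/..##*
[####/..##] H move#3: H10:+1/####/####*
[####/####] end (terminal -1, V#4); searched ..#./..#. to 9

PV length from [..#./..#.]: 3 plies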